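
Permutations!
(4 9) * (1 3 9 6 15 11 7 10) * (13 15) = (1 3 9 4 6 13 15 11 7 10) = [0, 3, 2, 9, 6, 5, 13, 10, 8, 4, 1, 7, 12, 15, 14, 11]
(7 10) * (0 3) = [3, 1, 2, 0, 4, 5, 6, 10, 8, 9, 7] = (0 3)(7 10)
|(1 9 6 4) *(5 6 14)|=6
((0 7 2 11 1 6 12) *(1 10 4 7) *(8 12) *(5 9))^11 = ((0 1 6 8 12)(2 11 10 4 7)(5 9))^11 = (0 1 6 8 12)(2 11 10 4 7)(5 9)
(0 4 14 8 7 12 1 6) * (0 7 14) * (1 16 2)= [4, 6, 1, 3, 0, 5, 7, 12, 14, 9, 10, 11, 16, 13, 8, 15, 2]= (0 4)(1 6 7 12 16 2)(8 14)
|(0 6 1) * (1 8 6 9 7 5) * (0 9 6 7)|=7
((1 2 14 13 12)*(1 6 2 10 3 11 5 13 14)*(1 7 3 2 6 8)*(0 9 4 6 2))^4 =(14)(0 2 5 1 4 3 12)(6 11 8 9 7 13 10)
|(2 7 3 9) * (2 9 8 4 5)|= |(9)(2 7 3 8 4 5)|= 6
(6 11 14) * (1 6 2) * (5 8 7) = (1 6 11 14 2)(5 8 7) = [0, 6, 1, 3, 4, 8, 11, 5, 7, 9, 10, 14, 12, 13, 2]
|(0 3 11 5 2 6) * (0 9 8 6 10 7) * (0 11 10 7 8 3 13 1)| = 60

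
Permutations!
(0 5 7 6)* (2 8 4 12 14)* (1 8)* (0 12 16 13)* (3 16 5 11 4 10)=[11, 8, 1, 16, 5, 7, 12, 6, 10, 9, 3, 4, 14, 0, 2, 15, 13]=(0 11 4 5 7 6 12 14 2 1 8 10 3 16 13)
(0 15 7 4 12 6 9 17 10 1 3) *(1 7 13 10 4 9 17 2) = (0 15 13 10 7 9 2 1 3)(4 12 6 17) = [15, 3, 1, 0, 12, 5, 17, 9, 8, 2, 7, 11, 6, 10, 14, 13, 16, 4]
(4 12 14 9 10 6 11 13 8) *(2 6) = (2 6 11 13 8 4 12 14 9 10) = [0, 1, 6, 3, 12, 5, 11, 7, 4, 10, 2, 13, 14, 8, 9]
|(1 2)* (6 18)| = 2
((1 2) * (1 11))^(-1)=(1 11 2)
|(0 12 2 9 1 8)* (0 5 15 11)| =|(0 12 2 9 1 8 5 15 11)| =9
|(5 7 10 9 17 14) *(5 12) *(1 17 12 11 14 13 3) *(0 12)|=12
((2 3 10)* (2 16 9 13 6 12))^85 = (2 13 10 12 9 3 6 16)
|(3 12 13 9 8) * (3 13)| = |(3 12)(8 13 9)| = 6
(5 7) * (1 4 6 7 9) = (1 4 6 7 5 9) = [0, 4, 2, 3, 6, 9, 7, 5, 8, 1]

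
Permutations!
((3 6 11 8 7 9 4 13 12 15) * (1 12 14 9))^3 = ((1 12 15 3 6 11 8 7)(4 13 14 9))^3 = (1 3 8 12 6 7 15 11)(4 9 14 13)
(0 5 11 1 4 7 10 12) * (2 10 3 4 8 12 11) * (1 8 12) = (0 5 2 10 11 8 1 12)(3 4 7) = [5, 12, 10, 4, 7, 2, 6, 3, 1, 9, 11, 8, 0]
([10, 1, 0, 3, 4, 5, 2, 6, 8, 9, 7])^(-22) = (0 6 10 2 7)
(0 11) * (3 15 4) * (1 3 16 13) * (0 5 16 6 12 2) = (0 11 5 16 13 1 3 15 4 6 12 2) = [11, 3, 0, 15, 6, 16, 12, 7, 8, 9, 10, 5, 2, 1, 14, 4, 13]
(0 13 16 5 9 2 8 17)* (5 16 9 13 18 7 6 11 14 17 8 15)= (0 18 7 6 11 14 17)(2 15 5 13 9)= [18, 1, 15, 3, 4, 13, 11, 6, 8, 2, 10, 14, 12, 9, 17, 5, 16, 0, 7]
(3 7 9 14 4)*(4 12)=[0, 1, 2, 7, 3, 5, 6, 9, 8, 14, 10, 11, 4, 13, 12]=(3 7 9 14 12 4)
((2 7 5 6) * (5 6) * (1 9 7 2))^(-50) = (1 7)(6 9)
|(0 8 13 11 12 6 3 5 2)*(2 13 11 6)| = |(0 8 11 12 2)(3 5 13 6)| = 20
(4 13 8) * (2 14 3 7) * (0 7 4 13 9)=[7, 1, 14, 4, 9, 5, 6, 2, 13, 0, 10, 11, 12, 8, 3]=(0 7 2 14 3 4 9)(8 13)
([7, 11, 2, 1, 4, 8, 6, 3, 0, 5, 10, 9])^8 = [0, 1, 2, 3, 4, 5, 6, 7, 8, 9, 10, 11]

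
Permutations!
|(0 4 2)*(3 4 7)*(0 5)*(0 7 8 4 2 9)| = 4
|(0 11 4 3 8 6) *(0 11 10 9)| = 15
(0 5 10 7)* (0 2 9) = (0 5 10 7 2 9) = [5, 1, 9, 3, 4, 10, 6, 2, 8, 0, 7]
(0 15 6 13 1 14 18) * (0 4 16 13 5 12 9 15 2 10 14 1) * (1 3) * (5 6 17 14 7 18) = (0 2 10 7 18 4 16 13)(1 3)(5 12 9 15 17 14) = [2, 3, 10, 1, 16, 12, 6, 18, 8, 15, 7, 11, 9, 0, 5, 17, 13, 14, 4]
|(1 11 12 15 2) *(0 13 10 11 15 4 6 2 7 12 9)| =35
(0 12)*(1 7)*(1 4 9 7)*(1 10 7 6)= (0 12)(1 10 7 4 9 6)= [12, 10, 2, 3, 9, 5, 1, 4, 8, 6, 7, 11, 0]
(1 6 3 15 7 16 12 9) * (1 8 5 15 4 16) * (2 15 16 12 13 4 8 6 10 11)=(1 10 11 2 15 7)(3 8 5 16 13 4 12 9 6)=[0, 10, 15, 8, 12, 16, 3, 1, 5, 6, 11, 2, 9, 4, 14, 7, 13]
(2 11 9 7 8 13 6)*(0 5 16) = (0 5 16)(2 11 9 7 8 13 6) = [5, 1, 11, 3, 4, 16, 2, 8, 13, 7, 10, 9, 12, 6, 14, 15, 0]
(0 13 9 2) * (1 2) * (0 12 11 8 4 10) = (0 13 9 1 2 12 11 8 4 10) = [13, 2, 12, 3, 10, 5, 6, 7, 4, 1, 0, 8, 11, 9]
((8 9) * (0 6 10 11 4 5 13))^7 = ((0 6 10 11 4 5 13)(8 9))^7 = (13)(8 9)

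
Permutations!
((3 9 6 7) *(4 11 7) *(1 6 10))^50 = ((1 6 4 11 7 3 9 10))^50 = (1 4 7 9)(3 10 6 11)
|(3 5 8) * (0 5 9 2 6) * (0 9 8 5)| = |(2 6 9)(3 8)| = 6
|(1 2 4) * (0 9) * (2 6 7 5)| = |(0 9)(1 6 7 5 2 4)| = 6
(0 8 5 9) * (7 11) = (0 8 5 9)(7 11) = [8, 1, 2, 3, 4, 9, 6, 11, 5, 0, 10, 7]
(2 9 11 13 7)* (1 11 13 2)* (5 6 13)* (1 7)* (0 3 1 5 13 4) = (0 3 1 11 2 9 13 5 6 4) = [3, 11, 9, 1, 0, 6, 4, 7, 8, 13, 10, 2, 12, 5]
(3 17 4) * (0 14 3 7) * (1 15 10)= (0 14 3 17 4 7)(1 15 10)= [14, 15, 2, 17, 7, 5, 6, 0, 8, 9, 1, 11, 12, 13, 3, 10, 16, 4]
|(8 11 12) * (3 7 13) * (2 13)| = |(2 13 3 7)(8 11 12)| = 12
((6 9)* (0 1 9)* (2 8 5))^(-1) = ((0 1 9 6)(2 8 5))^(-1) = (0 6 9 1)(2 5 8)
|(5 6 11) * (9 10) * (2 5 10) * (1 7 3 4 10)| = |(1 7 3 4 10 9 2 5 6 11)| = 10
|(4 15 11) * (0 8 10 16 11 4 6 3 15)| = |(0 8 10 16 11 6 3 15 4)| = 9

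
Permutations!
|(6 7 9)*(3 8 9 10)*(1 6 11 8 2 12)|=21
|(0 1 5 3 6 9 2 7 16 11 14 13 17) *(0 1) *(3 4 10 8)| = 15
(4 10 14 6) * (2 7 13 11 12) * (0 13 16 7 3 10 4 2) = (0 13 11 12)(2 3 10 14 6)(7 16) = [13, 1, 3, 10, 4, 5, 2, 16, 8, 9, 14, 12, 0, 11, 6, 15, 7]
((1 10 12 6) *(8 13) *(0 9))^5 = ((0 9)(1 10 12 6)(8 13))^5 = (0 9)(1 10 12 6)(8 13)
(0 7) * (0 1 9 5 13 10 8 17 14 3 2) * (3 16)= (0 7 1 9 5 13 10 8 17 14 16 3 2)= [7, 9, 0, 2, 4, 13, 6, 1, 17, 5, 8, 11, 12, 10, 16, 15, 3, 14]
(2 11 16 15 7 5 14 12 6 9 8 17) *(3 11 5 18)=(2 5 14 12 6 9 8 17)(3 11 16 15 7 18)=[0, 1, 5, 11, 4, 14, 9, 18, 17, 8, 10, 16, 6, 13, 12, 7, 15, 2, 3]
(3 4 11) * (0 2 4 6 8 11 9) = (0 2 4 9)(3 6 8 11) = [2, 1, 4, 6, 9, 5, 8, 7, 11, 0, 10, 3]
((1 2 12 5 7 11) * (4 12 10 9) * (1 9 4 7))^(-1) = ((1 2 10 4 12 5)(7 11 9))^(-1) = (1 5 12 4 10 2)(7 9 11)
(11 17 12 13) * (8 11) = (8 11 17 12 13) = [0, 1, 2, 3, 4, 5, 6, 7, 11, 9, 10, 17, 13, 8, 14, 15, 16, 12]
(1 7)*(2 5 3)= (1 7)(2 5 3)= [0, 7, 5, 2, 4, 3, 6, 1]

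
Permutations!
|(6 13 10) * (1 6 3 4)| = |(1 6 13 10 3 4)| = 6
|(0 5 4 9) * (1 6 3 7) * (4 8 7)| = 9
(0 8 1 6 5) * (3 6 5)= [8, 5, 2, 6, 4, 0, 3, 7, 1]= (0 8 1 5)(3 6)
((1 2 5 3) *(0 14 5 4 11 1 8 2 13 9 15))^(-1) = (0 15 9 13 1 11 4 2 8 3 5 14)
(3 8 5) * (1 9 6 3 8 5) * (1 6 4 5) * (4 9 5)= (9)(1 5 8 6 3)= [0, 5, 2, 1, 4, 8, 3, 7, 6, 9]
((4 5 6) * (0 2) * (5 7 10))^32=(4 10 6 7 5)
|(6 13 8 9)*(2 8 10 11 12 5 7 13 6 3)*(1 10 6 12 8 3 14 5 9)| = 28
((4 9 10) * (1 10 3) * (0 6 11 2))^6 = ((0 6 11 2)(1 10 4 9 3))^6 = (0 11)(1 10 4 9 3)(2 6)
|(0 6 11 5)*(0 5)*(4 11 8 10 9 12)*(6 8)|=7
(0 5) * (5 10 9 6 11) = (0 10 9 6 11 5) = [10, 1, 2, 3, 4, 0, 11, 7, 8, 6, 9, 5]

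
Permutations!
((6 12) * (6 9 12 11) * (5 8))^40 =(12)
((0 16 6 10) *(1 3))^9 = ((0 16 6 10)(1 3))^9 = (0 16 6 10)(1 3)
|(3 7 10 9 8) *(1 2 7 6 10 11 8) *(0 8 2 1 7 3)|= |(0 8)(2 3 6 10 9 7 11)|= 14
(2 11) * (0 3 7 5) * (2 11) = (11)(0 3 7 5) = [3, 1, 2, 7, 4, 0, 6, 5, 8, 9, 10, 11]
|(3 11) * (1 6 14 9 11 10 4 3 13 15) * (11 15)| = 30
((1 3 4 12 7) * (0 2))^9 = (0 2)(1 7 12 4 3)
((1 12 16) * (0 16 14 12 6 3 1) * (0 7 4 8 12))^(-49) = (16)(1 3 6)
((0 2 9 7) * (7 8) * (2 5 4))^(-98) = (9)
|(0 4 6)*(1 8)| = 6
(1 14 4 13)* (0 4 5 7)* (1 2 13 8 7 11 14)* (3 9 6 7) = [4, 1, 13, 9, 8, 11, 7, 0, 3, 6, 10, 14, 12, 2, 5] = (0 4 8 3 9 6 7)(2 13)(5 11 14)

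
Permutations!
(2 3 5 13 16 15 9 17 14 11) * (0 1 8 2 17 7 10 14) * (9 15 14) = (0 1 8 2 3 5 13 16 14 11 17)(7 10 9) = [1, 8, 3, 5, 4, 13, 6, 10, 2, 7, 9, 17, 12, 16, 11, 15, 14, 0]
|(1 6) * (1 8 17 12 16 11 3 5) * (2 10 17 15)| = 12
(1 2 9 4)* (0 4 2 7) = (0 4 1 7)(2 9) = [4, 7, 9, 3, 1, 5, 6, 0, 8, 2]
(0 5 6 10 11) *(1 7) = (0 5 6 10 11)(1 7) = [5, 7, 2, 3, 4, 6, 10, 1, 8, 9, 11, 0]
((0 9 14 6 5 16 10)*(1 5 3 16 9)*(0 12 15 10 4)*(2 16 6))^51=(0 9 16 1 14 4 5 2)(3 6)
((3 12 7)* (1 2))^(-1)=(1 2)(3 7 12)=((1 2)(3 12 7))^(-1)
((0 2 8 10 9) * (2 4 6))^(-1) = ((0 4 6 2 8 10 9))^(-1) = (0 9 10 8 2 6 4)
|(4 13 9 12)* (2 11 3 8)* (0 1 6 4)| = |(0 1 6 4 13 9 12)(2 11 3 8)| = 28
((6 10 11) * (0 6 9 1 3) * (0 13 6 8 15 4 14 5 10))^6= ((0 8 15 4 14 5 10 11 9 1 3 13 6))^6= (0 10 6 5 13 14 3 4 1 15 9 8 11)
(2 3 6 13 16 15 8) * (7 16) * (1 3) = (1 3 6 13 7 16 15 8 2) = [0, 3, 1, 6, 4, 5, 13, 16, 2, 9, 10, 11, 12, 7, 14, 8, 15]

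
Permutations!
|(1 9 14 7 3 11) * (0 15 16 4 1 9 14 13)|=|(0 15 16 4 1 14 7 3 11 9 13)|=11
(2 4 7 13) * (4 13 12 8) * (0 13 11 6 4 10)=[13, 1, 11, 3, 7, 5, 4, 12, 10, 9, 0, 6, 8, 2]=(0 13 2 11 6 4 7 12 8 10)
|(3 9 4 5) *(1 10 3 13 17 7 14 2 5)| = 30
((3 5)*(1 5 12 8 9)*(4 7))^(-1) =((1 5 3 12 8 9)(4 7))^(-1) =(1 9 8 12 3 5)(4 7)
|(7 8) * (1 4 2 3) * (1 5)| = 10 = |(1 4 2 3 5)(7 8)|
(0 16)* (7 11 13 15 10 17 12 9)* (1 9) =(0 16)(1 9 7 11 13 15 10 17 12) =[16, 9, 2, 3, 4, 5, 6, 11, 8, 7, 17, 13, 1, 15, 14, 10, 0, 12]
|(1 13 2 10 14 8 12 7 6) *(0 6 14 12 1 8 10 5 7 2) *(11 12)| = |(0 6 8 1 13)(2 5 7 14 10 11 12)| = 35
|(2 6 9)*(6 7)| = |(2 7 6 9)| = 4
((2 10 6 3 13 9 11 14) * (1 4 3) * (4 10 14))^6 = ((1 10 6)(2 14)(3 13 9 11 4))^6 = (14)(3 13 9 11 4)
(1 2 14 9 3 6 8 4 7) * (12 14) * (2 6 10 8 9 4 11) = (1 6 9 3 10 8 11 2 12 14 4 7) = [0, 6, 12, 10, 7, 5, 9, 1, 11, 3, 8, 2, 14, 13, 4]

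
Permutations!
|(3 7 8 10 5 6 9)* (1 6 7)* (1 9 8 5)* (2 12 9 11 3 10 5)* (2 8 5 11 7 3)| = 11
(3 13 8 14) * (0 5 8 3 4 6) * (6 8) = [5, 1, 2, 13, 8, 6, 0, 7, 14, 9, 10, 11, 12, 3, 4] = (0 5 6)(3 13)(4 8 14)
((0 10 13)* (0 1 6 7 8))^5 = (0 7 1 10 8 6 13)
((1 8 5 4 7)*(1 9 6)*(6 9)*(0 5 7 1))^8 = (9)(0 5 4 1 8 7 6)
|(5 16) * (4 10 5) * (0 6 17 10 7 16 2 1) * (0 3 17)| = |(0 6)(1 3 17 10 5 2)(4 7 16)| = 6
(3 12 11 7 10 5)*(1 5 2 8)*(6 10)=(1 5 3 12 11 7 6 10 2 8)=[0, 5, 8, 12, 4, 3, 10, 6, 1, 9, 2, 7, 11]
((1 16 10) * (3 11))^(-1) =(1 10 16)(3 11)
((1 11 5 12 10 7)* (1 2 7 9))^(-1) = ((1 11 5 12 10 9)(2 7))^(-1) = (1 9 10 12 5 11)(2 7)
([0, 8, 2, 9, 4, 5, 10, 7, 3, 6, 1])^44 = [0, 3, 2, 6, 4, 5, 1, 7, 9, 10, 8]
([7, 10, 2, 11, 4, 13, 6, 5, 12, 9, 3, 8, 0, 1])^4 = [1, 8, 2, 0, 4, 3, 6, 10, 5, 9, 12, 7, 13, 11]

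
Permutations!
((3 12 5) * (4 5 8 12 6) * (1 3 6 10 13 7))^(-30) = (13)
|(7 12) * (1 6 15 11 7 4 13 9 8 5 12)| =30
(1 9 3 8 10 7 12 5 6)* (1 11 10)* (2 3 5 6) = (1 9 5 2 3 8)(6 11 10 7 12) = [0, 9, 3, 8, 4, 2, 11, 12, 1, 5, 7, 10, 6]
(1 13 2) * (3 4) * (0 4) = [4, 13, 1, 0, 3, 5, 6, 7, 8, 9, 10, 11, 12, 2] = (0 4 3)(1 13 2)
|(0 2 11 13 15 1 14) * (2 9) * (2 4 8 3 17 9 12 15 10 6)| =|(0 12 15 1 14)(2 11 13 10 6)(3 17 9 4 8)| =5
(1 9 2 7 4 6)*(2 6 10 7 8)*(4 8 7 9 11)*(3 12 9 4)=(1 11 3 12 9 6)(2 7 8)(4 10)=[0, 11, 7, 12, 10, 5, 1, 8, 2, 6, 4, 3, 9]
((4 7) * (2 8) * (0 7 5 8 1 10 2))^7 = ((0 7 4 5 8)(1 10 2))^7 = (0 4 8 7 5)(1 10 2)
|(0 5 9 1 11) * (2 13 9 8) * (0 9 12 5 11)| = 20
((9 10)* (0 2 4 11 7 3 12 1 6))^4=((0 2 4 11 7 3 12 1 6)(9 10))^4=(0 7 6 11 1 4 12 2 3)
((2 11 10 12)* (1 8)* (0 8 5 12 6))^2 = ((0 8 1 5 12 2 11 10 6))^2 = (0 1 12 11 6 8 5 2 10)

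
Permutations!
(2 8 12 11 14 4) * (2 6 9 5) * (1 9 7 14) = (1 9 5 2 8 12 11)(4 6 7 14) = [0, 9, 8, 3, 6, 2, 7, 14, 12, 5, 10, 1, 11, 13, 4]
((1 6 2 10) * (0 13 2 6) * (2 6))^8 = ((0 13 6 2 10 1))^8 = (0 6 10)(1 13 2)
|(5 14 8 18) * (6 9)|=|(5 14 8 18)(6 9)|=4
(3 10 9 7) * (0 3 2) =(0 3 10 9 7 2) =[3, 1, 0, 10, 4, 5, 6, 2, 8, 7, 9]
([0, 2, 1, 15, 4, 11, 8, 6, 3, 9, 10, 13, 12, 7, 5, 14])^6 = (3 7 5)(6 11 15)(8 13 14)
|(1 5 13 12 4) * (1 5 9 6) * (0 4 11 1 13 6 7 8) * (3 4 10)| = 13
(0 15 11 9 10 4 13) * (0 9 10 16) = (0 15 11 10 4 13 9 16) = [15, 1, 2, 3, 13, 5, 6, 7, 8, 16, 4, 10, 12, 9, 14, 11, 0]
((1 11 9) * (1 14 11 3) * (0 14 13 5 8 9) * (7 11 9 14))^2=((0 7 11)(1 3)(5 8 14 9 13))^2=(0 11 7)(5 14 13 8 9)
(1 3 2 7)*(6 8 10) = (1 3 2 7)(6 8 10) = [0, 3, 7, 2, 4, 5, 8, 1, 10, 9, 6]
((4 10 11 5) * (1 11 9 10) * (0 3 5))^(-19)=((0 3 5 4 1 11)(9 10))^(-19)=(0 11 1 4 5 3)(9 10)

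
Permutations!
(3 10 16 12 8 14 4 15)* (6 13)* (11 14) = (3 10 16 12 8 11 14 4 15)(6 13) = [0, 1, 2, 10, 15, 5, 13, 7, 11, 9, 16, 14, 8, 6, 4, 3, 12]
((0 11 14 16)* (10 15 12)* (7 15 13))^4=(16)(7 13 10 12 15)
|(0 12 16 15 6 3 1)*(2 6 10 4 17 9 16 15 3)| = 10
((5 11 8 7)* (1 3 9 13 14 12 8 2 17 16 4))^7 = ((1 3 9 13 14 12 8 7 5 11 2 17 16 4))^7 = (1 7)(2 13)(3 5)(4 8)(9 11)(12 16)(14 17)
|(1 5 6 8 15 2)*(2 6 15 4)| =|(1 5 15 6 8 4 2)| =7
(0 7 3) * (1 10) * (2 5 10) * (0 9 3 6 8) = (0 7 6 8)(1 2 5 10)(3 9) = [7, 2, 5, 9, 4, 10, 8, 6, 0, 3, 1]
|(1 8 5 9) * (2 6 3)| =12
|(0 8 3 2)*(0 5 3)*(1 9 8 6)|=15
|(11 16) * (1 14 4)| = 6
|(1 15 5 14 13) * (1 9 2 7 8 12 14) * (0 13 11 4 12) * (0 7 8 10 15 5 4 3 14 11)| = |(0 13 9 2 8 7 10 15 4 12 11 3 14)(1 5)| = 26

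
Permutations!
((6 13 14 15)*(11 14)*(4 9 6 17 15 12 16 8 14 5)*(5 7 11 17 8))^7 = (4 14 13 5 8 6 16 15 9 12 17)(7 11)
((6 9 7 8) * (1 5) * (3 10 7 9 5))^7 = ((1 3 10 7 8 6 5))^7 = (10)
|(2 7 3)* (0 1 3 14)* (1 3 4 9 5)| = |(0 3 2 7 14)(1 4 9 5)| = 20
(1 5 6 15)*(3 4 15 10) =(1 5 6 10 3 4 15) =[0, 5, 2, 4, 15, 6, 10, 7, 8, 9, 3, 11, 12, 13, 14, 1]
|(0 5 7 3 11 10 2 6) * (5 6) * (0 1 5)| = |(0 6 1 5 7 3 11 10 2)| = 9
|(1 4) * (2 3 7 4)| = 5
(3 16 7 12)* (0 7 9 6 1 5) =[7, 5, 2, 16, 4, 0, 1, 12, 8, 6, 10, 11, 3, 13, 14, 15, 9] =(0 7 12 3 16 9 6 1 5)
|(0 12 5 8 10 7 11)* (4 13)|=14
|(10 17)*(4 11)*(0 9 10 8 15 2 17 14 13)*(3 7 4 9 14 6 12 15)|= |(0 14 13)(2 17 8 3 7 4 11 9 10 6 12 15)|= 12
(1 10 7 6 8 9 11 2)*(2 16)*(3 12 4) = (1 10 7 6 8 9 11 16 2)(3 12 4) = [0, 10, 1, 12, 3, 5, 8, 6, 9, 11, 7, 16, 4, 13, 14, 15, 2]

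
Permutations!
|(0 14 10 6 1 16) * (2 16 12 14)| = |(0 2 16)(1 12 14 10 6)| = 15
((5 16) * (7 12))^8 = (16)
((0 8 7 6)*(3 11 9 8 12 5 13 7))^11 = ((0 12 5 13 7 6)(3 11 9 8))^11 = (0 6 7 13 5 12)(3 8 9 11)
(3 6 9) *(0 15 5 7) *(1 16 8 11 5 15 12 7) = (0 12 7)(1 16 8 11 5)(3 6 9) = [12, 16, 2, 6, 4, 1, 9, 0, 11, 3, 10, 5, 7, 13, 14, 15, 8]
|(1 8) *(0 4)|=2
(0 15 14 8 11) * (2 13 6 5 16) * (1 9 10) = (0 15 14 8 11)(1 9 10)(2 13 6 5 16) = [15, 9, 13, 3, 4, 16, 5, 7, 11, 10, 1, 0, 12, 6, 8, 14, 2]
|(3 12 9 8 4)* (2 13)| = 10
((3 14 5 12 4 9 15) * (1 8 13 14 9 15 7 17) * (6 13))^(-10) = ((1 8 6 13 14 5 12 4 15 3 9 7 17))^(-10) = (1 13 12 3 17 6 5 15 7 8 14 4 9)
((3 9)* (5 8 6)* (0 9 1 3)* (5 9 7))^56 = (0 5 6)(7 8 9)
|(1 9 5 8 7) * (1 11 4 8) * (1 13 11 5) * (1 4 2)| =9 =|(1 9 4 8 7 5 13 11 2)|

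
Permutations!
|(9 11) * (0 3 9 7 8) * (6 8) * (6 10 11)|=|(0 3 9 6 8)(7 10 11)|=15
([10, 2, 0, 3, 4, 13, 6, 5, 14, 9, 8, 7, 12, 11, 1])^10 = (0 1 8)(2 14 10)(5 11)(7 13)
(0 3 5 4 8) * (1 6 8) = (0 3 5 4 1 6 8) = [3, 6, 2, 5, 1, 4, 8, 7, 0]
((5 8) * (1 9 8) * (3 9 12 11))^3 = (1 3 5 11 8 12 9)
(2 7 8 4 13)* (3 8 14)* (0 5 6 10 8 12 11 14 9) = (0 5 6 10 8 4 13 2 7 9)(3 12 11 14) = [5, 1, 7, 12, 13, 6, 10, 9, 4, 0, 8, 14, 11, 2, 3]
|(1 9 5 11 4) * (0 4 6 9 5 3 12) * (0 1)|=14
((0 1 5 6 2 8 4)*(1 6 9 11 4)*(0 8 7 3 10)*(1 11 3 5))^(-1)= (0 10 3 9 5 7 2 6)(4 11 8)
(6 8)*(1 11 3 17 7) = (1 11 3 17 7)(6 8) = [0, 11, 2, 17, 4, 5, 8, 1, 6, 9, 10, 3, 12, 13, 14, 15, 16, 7]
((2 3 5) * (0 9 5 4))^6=(9)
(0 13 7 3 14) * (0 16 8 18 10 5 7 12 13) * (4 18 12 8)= (3 14 16 4 18 10 5 7)(8 12 13)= [0, 1, 2, 14, 18, 7, 6, 3, 12, 9, 5, 11, 13, 8, 16, 15, 4, 17, 10]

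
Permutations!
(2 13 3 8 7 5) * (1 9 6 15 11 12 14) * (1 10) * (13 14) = [0, 9, 14, 8, 4, 2, 15, 5, 7, 6, 1, 12, 13, 3, 10, 11] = (1 9 6 15 11 12 13 3 8 7 5 2 14 10)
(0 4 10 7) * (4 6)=(0 6 4 10 7)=[6, 1, 2, 3, 10, 5, 4, 0, 8, 9, 7]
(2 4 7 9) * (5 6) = (2 4 7 9)(5 6) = [0, 1, 4, 3, 7, 6, 5, 9, 8, 2]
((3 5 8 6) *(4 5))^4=(3 6 8 5 4)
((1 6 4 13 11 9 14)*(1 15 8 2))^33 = ((1 6 4 13 11 9 14 15 8 2))^33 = (1 13 14 2 4 9 8 6 11 15)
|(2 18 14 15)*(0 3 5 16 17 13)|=12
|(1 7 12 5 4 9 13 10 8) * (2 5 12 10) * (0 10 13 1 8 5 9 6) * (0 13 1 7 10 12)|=|(0 12)(1 10 5 4 6 13 2 9 7)|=18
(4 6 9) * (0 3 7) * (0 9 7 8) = [3, 1, 2, 8, 6, 5, 7, 9, 0, 4] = (0 3 8)(4 6 7 9)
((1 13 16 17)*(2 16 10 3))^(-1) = ((1 13 10 3 2 16 17))^(-1) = (1 17 16 2 3 10 13)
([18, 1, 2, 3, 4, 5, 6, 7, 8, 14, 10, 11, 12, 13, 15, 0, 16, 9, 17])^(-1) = (0 15 14 9 17 18)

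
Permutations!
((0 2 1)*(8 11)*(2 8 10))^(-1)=(0 1 2 10 11 8)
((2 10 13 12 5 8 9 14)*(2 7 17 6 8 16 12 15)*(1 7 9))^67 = (1 17 8 7 6)(2 15 13 10)(5 16 12)(9 14)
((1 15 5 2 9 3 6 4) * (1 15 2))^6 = (1 15 6 9)(2 5 4 3)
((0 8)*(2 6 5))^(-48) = (8)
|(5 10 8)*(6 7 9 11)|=|(5 10 8)(6 7 9 11)|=12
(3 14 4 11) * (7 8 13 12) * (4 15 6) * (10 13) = (3 14 15 6 4 11)(7 8 10 13 12) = [0, 1, 2, 14, 11, 5, 4, 8, 10, 9, 13, 3, 7, 12, 15, 6]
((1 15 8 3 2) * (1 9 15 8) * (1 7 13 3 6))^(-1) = (1 6 8)(2 3 13 7 15 9)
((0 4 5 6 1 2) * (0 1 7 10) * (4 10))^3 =((0 10)(1 2)(4 5 6 7))^3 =(0 10)(1 2)(4 7 6 5)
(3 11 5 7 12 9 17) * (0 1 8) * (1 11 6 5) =(0 11 1 8)(3 6 5 7 12 9 17) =[11, 8, 2, 6, 4, 7, 5, 12, 0, 17, 10, 1, 9, 13, 14, 15, 16, 3]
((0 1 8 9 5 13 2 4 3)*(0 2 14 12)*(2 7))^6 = (0 14 5 8)(1 12 13 9)(2 3)(4 7)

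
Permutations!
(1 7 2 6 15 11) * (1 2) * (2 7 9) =(1 9 2 6 15 11 7) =[0, 9, 6, 3, 4, 5, 15, 1, 8, 2, 10, 7, 12, 13, 14, 11]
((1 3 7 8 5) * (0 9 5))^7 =(9)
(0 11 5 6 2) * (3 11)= (0 3 11 5 6 2)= [3, 1, 0, 11, 4, 6, 2, 7, 8, 9, 10, 5]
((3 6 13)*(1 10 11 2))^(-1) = (1 2 11 10)(3 13 6)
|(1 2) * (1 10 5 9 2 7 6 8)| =|(1 7 6 8)(2 10 5 9)| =4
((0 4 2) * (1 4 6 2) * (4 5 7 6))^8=(0 4 1 5 7 6 2)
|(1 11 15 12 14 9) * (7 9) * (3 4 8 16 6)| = |(1 11 15 12 14 7 9)(3 4 8 16 6)| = 35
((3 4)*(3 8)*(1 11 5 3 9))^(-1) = ((1 11 5 3 4 8 9))^(-1) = (1 9 8 4 3 5 11)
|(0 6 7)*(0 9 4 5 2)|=|(0 6 7 9 4 5 2)|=7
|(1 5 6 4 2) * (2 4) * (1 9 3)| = |(1 5 6 2 9 3)| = 6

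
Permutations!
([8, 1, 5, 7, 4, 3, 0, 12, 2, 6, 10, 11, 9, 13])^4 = [3, 1, 12, 6, 4, 9, 5, 0, 7, 2, 10, 11, 8, 13]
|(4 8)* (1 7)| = 2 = |(1 7)(4 8)|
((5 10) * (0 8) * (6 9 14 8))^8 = (0 14 6 8 9)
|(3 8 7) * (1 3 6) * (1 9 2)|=|(1 3 8 7 6 9 2)|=7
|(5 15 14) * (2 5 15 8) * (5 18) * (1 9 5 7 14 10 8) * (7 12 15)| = 6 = |(1 9 5)(2 18 12 15 10 8)(7 14)|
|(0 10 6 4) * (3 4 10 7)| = |(0 7 3 4)(6 10)| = 4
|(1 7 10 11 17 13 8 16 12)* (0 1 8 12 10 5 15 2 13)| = |(0 1 7 5 15 2 13 12 8 16 10 11 17)| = 13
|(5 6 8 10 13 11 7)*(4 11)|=8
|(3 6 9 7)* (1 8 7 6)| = |(1 8 7 3)(6 9)| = 4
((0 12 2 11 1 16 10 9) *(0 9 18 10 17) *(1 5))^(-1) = (0 17 16 1 5 11 2 12)(10 18)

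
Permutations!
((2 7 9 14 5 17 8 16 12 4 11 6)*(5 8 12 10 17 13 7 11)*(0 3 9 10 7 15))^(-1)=(0 15 13 5 4 12 17 10 7 16 8 14 9 3)(2 6 11)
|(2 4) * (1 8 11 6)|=4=|(1 8 11 6)(2 4)|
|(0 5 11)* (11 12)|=4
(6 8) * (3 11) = (3 11)(6 8) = [0, 1, 2, 11, 4, 5, 8, 7, 6, 9, 10, 3]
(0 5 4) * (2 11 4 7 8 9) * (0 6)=[5, 1, 11, 3, 6, 7, 0, 8, 9, 2, 10, 4]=(0 5 7 8 9 2 11 4 6)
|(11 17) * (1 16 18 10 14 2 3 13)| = 8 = |(1 16 18 10 14 2 3 13)(11 17)|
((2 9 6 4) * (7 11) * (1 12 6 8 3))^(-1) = (1 3 8 9 2 4 6 12)(7 11)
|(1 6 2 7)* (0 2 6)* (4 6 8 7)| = 7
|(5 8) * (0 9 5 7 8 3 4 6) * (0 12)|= |(0 9 5 3 4 6 12)(7 8)|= 14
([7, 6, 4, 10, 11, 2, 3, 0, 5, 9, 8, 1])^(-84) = (1 2 10)(3 11 5)(4 8 6)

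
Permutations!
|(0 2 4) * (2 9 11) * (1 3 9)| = 7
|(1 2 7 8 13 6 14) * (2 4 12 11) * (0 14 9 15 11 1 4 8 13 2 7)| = |(0 14 4 12 1 8 2)(6 9 15 11 7 13)| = 42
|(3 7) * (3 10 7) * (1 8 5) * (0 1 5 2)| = |(0 1 8 2)(7 10)| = 4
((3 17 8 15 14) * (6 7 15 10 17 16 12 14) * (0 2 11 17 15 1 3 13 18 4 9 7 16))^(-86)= ((0 2 11 17 8 10 15 6 16 12 14 13 18 4 9 7 1 3))^(-86)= (0 8 16 18 1 11 15 14 9)(2 10 12 4 3 17 6 13 7)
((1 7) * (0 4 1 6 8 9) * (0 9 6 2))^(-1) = ((9)(0 4 1 7 2)(6 8))^(-1) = (9)(0 2 7 1 4)(6 8)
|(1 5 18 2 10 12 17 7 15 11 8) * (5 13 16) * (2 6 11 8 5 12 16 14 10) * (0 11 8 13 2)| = |(0 11 5 18 6 8 1 2)(7 15 13 14 10 16 12 17)| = 8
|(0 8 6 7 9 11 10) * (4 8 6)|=|(0 6 7 9 11 10)(4 8)|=6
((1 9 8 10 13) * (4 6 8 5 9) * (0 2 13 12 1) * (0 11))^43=(0 11 13 2)(1 4 6 8 10 12)(5 9)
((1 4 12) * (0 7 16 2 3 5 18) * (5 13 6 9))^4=(0 3 5 16 6)(1 4 12)(2 9 7 13 18)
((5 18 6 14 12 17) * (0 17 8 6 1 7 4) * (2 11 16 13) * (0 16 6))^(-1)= ((0 17 5 18 1 7 4 16 13 2 11 6 14 12 8))^(-1)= (0 8 12 14 6 11 2 13 16 4 7 1 18 5 17)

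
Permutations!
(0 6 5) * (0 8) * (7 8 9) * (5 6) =(0 5 9 7 8) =[5, 1, 2, 3, 4, 9, 6, 8, 0, 7]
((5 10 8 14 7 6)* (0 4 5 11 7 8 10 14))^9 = (0 8 14 5 4)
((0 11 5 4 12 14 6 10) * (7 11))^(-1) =(0 10 6 14 12 4 5 11 7)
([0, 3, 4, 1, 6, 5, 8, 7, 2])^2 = [0, 1, 6, 3, 8, 5, 2, 7, 4]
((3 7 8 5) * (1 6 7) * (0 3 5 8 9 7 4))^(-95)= ((0 3 1 6 4)(7 9))^(-95)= (7 9)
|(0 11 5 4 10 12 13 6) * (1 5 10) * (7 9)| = 6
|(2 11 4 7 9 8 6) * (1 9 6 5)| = |(1 9 8 5)(2 11 4 7 6)| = 20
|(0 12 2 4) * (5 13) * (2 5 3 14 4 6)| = |(0 12 5 13 3 14 4)(2 6)| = 14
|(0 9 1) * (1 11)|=4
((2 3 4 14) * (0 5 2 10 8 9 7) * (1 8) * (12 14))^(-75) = ((0 5 2 3 4 12 14 10 1 8 9 7))^(-75) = (0 8 14 3)(1 12 2 7)(4 5 9 10)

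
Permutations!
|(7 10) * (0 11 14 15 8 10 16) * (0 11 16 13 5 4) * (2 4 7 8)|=|(0 16 11 14 15 2 4)(5 7 13)(8 10)|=42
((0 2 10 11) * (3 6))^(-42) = (0 10)(2 11)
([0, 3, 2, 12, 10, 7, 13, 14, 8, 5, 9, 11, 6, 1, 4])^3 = (1 6 3 13 12)(4 5)(7 10)(9 14)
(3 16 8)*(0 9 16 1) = (0 9 16 8 3 1) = [9, 0, 2, 1, 4, 5, 6, 7, 3, 16, 10, 11, 12, 13, 14, 15, 8]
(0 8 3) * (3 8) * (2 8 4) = (0 3)(2 8 4) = [3, 1, 8, 0, 2, 5, 6, 7, 4]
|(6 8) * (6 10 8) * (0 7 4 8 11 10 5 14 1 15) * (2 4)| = 18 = |(0 7 2 4 8 5 14 1 15)(10 11)|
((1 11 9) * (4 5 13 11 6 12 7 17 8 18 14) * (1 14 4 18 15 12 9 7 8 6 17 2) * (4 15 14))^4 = (1 4 7 6 13)(2 9 11 17 5)(8 12 15 18 14)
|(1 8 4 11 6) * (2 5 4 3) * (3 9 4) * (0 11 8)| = |(0 11 6 1)(2 5 3)(4 8 9)| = 12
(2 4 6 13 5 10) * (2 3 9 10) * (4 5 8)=(2 5)(3 9 10)(4 6 13 8)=[0, 1, 5, 9, 6, 2, 13, 7, 4, 10, 3, 11, 12, 8]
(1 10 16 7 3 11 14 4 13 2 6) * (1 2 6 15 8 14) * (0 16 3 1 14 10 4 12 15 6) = (0 16 7 1 4 13)(2 6)(3 11 14 12 15 8 10) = [16, 4, 6, 11, 13, 5, 2, 1, 10, 9, 3, 14, 15, 0, 12, 8, 7]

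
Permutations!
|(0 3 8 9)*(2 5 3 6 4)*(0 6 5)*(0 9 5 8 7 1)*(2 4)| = 6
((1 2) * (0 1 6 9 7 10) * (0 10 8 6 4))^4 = ((10)(0 1 2 4)(6 9 7 8))^4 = (10)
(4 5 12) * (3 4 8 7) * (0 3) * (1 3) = [1, 3, 2, 4, 5, 12, 6, 0, 7, 9, 10, 11, 8] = (0 1 3 4 5 12 8 7)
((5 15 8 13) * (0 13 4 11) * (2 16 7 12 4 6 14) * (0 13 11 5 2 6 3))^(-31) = (0 7 8 2 5 11 12 3 16 15 13 4)(6 14)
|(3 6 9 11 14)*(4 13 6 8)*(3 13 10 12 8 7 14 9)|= |(3 7 14 13 6)(4 10 12 8)(9 11)|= 20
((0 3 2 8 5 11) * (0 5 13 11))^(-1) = (0 5 11 13 8 2 3)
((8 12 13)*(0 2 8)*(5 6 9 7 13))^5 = (0 6 2 9 8 7 12 13 5)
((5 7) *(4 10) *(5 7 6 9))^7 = (4 10)(5 6 9)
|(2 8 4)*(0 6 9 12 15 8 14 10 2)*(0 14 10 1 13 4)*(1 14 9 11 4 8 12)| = 8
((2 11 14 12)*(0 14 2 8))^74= (0 12)(8 14)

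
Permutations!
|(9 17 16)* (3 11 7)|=3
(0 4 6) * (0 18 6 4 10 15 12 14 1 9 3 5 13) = (0 10 15 12 14 1 9 3 5 13)(6 18) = [10, 9, 2, 5, 4, 13, 18, 7, 8, 3, 15, 11, 14, 0, 1, 12, 16, 17, 6]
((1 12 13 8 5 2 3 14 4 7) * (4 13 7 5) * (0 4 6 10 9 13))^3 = (0 2)(3 4)(5 14)(6 13 10 8 9)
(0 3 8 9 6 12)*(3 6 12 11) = (0 6 11 3 8 9 12) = [6, 1, 2, 8, 4, 5, 11, 7, 9, 12, 10, 3, 0]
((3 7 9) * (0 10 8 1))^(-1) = (0 1 8 10)(3 9 7)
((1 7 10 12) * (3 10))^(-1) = (1 12 10 3 7)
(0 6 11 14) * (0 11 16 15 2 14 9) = (0 6 16 15 2 14 11 9) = [6, 1, 14, 3, 4, 5, 16, 7, 8, 0, 10, 9, 12, 13, 11, 2, 15]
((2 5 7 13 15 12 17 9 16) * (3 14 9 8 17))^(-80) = (17)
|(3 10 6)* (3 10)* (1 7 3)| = 6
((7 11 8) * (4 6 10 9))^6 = ((4 6 10 9)(7 11 8))^6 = (11)(4 10)(6 9)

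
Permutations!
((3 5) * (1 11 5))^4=((1 11 5 3))^4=(11)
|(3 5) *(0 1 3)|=4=|(0 1 3 5)|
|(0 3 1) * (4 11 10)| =3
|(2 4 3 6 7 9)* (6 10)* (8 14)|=14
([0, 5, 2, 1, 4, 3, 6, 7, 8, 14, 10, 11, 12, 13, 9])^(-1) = [0, 3, 2, 5, 4, 1, 6, 7, 8, 14, 10, 11, 12, 13, 9]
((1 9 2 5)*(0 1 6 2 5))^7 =((0 1 9 5 6 2))^7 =(0 1 9 5 6 2)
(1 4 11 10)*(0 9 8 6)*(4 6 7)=(0 9 8 7 4 11 10 1 6)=[9, 6, 2, 3, 11, 5, 0, 4, 7, 8, 1, 10]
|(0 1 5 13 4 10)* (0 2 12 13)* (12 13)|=12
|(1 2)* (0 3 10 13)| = |(0 3 10 13)(1 2)| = 4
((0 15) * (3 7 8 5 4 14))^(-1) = (0 15)(3 14 4 5 8 7)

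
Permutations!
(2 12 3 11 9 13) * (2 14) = [0, 1, 12, 11, 4, 5, 6, 7, 8, 13, 10, 9, 3, 14, 2] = (2 12 3 11 9 13 14)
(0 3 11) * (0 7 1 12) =(0 3 11 7 1 12) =[3, 12, 2, 11, 4, 5, 6, 1, 8, 9, 10, 7, 0]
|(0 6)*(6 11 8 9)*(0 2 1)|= |(0 11 8 9 6 2 1)|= 7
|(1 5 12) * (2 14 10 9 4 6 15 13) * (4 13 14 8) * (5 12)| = |(1 12)(2 8 4 6 15 14 10 9 13)| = 18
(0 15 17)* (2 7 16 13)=[15, 1, 7, 3, 4, 5, 6, 16, 8, 9, 10, 11, 12, 2, 14, 17, 13, 0]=(0 15 17)(2 7 16 13)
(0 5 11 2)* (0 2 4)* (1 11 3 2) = [5, 11, 1, 2, 0, 3, 6, 7, 8, 9, 10, 4] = (0 5 3 2 1 11 4)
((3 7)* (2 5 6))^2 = ((2 5 6)(3 7))^2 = (7)(2 6 5)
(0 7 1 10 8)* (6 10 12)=(0 7 1 12 6 10 8)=[7, 12, 2, 3, 4, 5, 10, 1, 0, 9, 8, 11, 6]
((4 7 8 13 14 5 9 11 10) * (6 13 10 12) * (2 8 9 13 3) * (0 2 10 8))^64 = ((0 2)(3 10 4 7 9 11 12 6)(5 13 14))^64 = (5 13 14)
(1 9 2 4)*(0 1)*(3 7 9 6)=(0 1 6 3 7 9 2 4)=[1, 6, 4, 7, 0, 5, 3, 9, 8, 2]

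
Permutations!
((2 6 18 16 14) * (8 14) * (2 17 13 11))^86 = ((2 6 18 16 8 14 17 13 11))^86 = (2 14 6 17 18 13 16 11 8)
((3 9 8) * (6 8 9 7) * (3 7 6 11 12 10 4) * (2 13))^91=((2 13)(3 6 8 7 11 12 10 4))^91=(2 13)(3 7 10 6 11 4 8 12)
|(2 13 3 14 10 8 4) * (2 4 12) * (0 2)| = |(0 2 13 3 14 10 8 12)| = 8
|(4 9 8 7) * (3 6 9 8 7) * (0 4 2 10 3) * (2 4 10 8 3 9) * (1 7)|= 10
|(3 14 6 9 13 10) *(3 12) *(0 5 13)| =9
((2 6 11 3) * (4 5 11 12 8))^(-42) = (2 11 4 12)(3 5 8 6)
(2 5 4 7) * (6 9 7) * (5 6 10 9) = (2 6 5 4 10 9 7) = [0, 1, 6, 3, 10, 4, 5, 2, 8, 7, 9]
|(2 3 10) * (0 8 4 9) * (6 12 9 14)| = |(0 8 4 14 6 12 9)(2 3 10)| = 21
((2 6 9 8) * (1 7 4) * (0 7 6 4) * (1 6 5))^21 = (0 7)(1 5)(2 4 6 9 8)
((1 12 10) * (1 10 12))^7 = (12)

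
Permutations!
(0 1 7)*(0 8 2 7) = [1, 0, 7, 3, 4, 5, 6, 8, 2] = (0 1)(2 7 8)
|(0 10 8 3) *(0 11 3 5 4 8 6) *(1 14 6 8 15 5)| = 6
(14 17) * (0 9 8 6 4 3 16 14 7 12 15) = (0 9 8 6 4 3 16 14 17 7 12 15) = [9, 1, 2, 16, 3, 5, 4, 12, 6, 8, 10, 11, 15, 13, 17, 0, 14, 7]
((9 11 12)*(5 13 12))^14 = (5 11 9 12 13) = ((5 13 12 9 11))^14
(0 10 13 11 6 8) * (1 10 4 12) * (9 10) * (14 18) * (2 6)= (0 4 12 1 9 10 13 11 2 6 8)(14 18)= [4, 9, 6, 3, 12, 5, 8, 7, 0, 10, 13, 2, 1, 11, 18, 15, 16, 17, 14]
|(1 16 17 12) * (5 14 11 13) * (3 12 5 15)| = 10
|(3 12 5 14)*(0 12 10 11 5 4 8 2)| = 5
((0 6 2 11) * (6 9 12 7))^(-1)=(0 11 2 6 7 12 9)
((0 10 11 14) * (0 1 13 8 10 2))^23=(0 2)(1 14 11 10 8 13)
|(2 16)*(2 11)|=|(2 16 11)|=3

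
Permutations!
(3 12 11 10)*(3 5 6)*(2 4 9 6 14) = [0, 1, 4, 12, 9, 14, 3, 7, 8, 6, 5, 10, 11, 13, 2] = (2 4 9 6 3 12 11 10 5 14)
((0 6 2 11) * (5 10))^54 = (0 2)(6 11)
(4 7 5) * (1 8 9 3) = (1 8 9 3)(4 7 5) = [0, 8, 2, 1, 7, 4, 6, 5, 9, 3]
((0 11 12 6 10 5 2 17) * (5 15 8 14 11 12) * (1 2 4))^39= (17)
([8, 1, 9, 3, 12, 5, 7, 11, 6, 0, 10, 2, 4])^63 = [0, 1, 2, 3, 12, 5, 6, 7, 8, 9, 10, 11, 4]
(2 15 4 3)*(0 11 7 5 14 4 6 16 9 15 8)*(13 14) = (0 11 7 5 13 14 4 3 2 8)(6 16 9 15) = [11, 1, 8, 2, 3, 13, 16, 5, 0, 15, 10, 7, 12, 14, 4, 6, 9]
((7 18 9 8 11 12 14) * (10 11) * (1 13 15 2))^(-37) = (1 2 15 13)(7 8 12 18 10 14 9 11)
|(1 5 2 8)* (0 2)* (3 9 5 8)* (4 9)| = |(0 2 3 4 9 5)(1 8)| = 6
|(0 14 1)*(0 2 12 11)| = 6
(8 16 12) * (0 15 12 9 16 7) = (0 15 12 8 7)(9 16) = [15, 1, 2, 3, 4, 5, 6, 0, 7, 16, 10, 11, 8, 13, 14, 12, 9]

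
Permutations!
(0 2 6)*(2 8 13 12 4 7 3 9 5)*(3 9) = [8, 1, 6, 3, 7, 2, 0, 9, 13, 5, 10, 11, 4, 12] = (0 8 13 12 4 7 9 5 2 6)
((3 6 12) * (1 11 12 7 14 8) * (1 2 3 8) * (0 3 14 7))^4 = (0 3 6)(1 2 12)(8 11 14)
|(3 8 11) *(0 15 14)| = |(0 15 14)(3 8 11)| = 3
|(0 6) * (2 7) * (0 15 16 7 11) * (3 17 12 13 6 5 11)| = 9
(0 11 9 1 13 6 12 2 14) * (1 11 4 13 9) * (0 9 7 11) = (0 4 13 6 12 2 14 9)(1 7 11) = [4, 7, 14, 3, 13, 5, 12, 11, 8, 0, 10, 1, 2, 6, 9]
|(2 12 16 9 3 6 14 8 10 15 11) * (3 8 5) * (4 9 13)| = 20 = |(2 12 16 13 4 9 8 10 15 11)(3 6 14 5)|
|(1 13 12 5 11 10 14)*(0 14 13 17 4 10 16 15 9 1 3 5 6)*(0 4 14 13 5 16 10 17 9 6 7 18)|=|(0 13 12 7 18)(1 9)(3 16 15 6 4 17 14)(5 11 10)|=210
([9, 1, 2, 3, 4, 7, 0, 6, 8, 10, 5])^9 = (0 5)(6 10)(7 9)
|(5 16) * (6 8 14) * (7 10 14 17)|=|(5 16)(6 8 17 7 10 14)|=6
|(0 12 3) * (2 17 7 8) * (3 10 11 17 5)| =10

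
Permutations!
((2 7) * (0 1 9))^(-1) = (0 9 1)(2 7) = ((0 1 9)(2 7))^(-1)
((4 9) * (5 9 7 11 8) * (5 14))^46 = (4 14 7 5 11 9 8)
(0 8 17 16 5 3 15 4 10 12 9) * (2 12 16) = (0 8 17 2 12 9)(3 15 4 10 16 5) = [8, 1, 12, 15, 10, 3, 6, 7, 17, 0, 16, 11, 9, 13, 14, 4, 5, 2]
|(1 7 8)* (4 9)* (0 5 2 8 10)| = |(0 5 2 8 1 7 10)(4 9)| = 14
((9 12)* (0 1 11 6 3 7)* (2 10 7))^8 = (12)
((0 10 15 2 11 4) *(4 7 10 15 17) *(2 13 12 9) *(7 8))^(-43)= ((0 15 13 12 9 2 11 8 7 10 17 4))^(-43)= (0 2 17 12 7 15 11 4 9 10 13 8)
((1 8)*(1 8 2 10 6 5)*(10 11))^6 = (11)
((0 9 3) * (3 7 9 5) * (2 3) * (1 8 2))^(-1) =((0 5 1 8 2 3)(7 9))^(-1) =(0 3 2 8 1 5)(7 9)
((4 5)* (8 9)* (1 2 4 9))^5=((1 2 4 5 9 8))^5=(1 8 9 5 4 2)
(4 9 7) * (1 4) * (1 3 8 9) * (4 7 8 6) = (1 7 3 6 4)(8 9) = [0, 7, 2, 6, 1, 5, 4, 3, 9, 8]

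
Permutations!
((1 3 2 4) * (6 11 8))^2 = ((1 3 2 4)(6 11 8))^2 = (1 2)(3 4)(6 8 11)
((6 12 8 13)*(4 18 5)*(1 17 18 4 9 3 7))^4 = (1 9 17 3 18 7 5)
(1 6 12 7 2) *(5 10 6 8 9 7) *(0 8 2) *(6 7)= [8, 2, 1, 3, 4, 10, 12, 0, 9, 6, 7, 11, 5]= (0 8 9 6 12 5 10 7)(1 2)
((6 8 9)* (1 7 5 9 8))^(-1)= (1 6 9 5 7)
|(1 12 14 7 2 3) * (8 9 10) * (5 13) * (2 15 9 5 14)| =|(1 12 2 3)(5 13 14 7 15 9 10 8)| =8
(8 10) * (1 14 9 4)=(1 14 9 4)(8 10)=[0, 14, 2, 3, 1, 5, 6, 7, 10, 4, 8, 11, 12, 13, 9]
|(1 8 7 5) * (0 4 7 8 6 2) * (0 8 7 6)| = 8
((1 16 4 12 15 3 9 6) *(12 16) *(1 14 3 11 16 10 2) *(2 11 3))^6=((1 12 15 3 9 6 14 2)(4 10 11 16))^6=(1 14 9 15)(2 6 3 12)(4 11)(10 16)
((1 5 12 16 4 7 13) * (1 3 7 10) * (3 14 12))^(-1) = ((1 5 3 7 13 14 12 16 4 10))^(-1) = (1 10 4 16 12 14 13 7 3 5)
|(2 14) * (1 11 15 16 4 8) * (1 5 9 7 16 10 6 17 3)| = |(1 11 15 10 6 17 3)(2 14)(4 8 5 9 7 16)| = 42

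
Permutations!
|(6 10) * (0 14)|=|(0 14)(6 10)|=2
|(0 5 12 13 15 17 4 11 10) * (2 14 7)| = |(0 5 12 13 15 17 4 11 10)(2 14 7)| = 9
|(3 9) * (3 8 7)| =4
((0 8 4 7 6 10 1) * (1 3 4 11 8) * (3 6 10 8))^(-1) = (0 1)(3 11 8 6 10 7 4)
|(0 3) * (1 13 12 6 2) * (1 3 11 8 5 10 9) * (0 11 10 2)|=35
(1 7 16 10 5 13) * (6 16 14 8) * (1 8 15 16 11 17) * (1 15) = (1 7 14)(5 13 8 6 11 17 15 16 10) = [0, 7, 2, 3, 4, 13, 11, 14, 6, 9, 5, 17, 12, 8, 1, 16, 10, 15]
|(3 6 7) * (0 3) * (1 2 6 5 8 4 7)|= 6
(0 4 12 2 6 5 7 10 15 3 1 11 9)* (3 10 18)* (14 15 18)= [4, 11, 6, 1, 12, 7, 5, 14, 8, 0, 18, 9, 2, 13, 15, 10, 16, 17, 3]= (0 4 12 2 6 5 7 14 15 10 18 3 1 11 9)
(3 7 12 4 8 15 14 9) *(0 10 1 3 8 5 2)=(0 10 1 3 7 12 4 5 2)(8 15 14 9)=[10, 3, 0, 7, 5, 2, 6, 12, 15, 8, 1, 11, 4, 13, 9, 14]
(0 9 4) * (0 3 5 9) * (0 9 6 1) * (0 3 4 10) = (0 9 10)(1 3 5 6) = [9, 3, 2, 5, 4, 6, 1, 7, 8, 10, 0]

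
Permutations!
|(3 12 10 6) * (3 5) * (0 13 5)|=7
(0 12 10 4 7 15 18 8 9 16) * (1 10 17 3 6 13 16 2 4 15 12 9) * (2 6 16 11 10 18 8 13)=(0 9 6 2 4 7 12 17 3 16)(1 18 13 11 10 15 8)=[9, 18, 4, 16, 7, 5, 2, 12, 1, 6, 15, 10, 17, 11, 14, 8, 0, 3, 13]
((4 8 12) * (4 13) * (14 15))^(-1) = (4 13 12 8)(14 15)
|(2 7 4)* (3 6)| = 6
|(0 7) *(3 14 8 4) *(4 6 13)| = |(0 7)(3 14 8 6 13 4)| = 6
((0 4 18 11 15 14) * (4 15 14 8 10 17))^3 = ((0 15 8 10 17 4 18 11 14))^3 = (0 10 18)(4 14 8)(11 15 17)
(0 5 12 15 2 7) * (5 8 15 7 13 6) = [8, 1, 13, 3, 4, 12, 5, 0, 15, 9, 10, 11, 7, 6, 14, 2] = (0 8 15 2 13 6 5 12 7)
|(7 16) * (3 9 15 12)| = 4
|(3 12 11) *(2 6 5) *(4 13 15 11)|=|(2 6 5)(3 12 4 13 15 11)|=6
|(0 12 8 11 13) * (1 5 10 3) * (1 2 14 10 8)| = 28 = |(0 12 1 5 8 11 13)(2 14 10 3)|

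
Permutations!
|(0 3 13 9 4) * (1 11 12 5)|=20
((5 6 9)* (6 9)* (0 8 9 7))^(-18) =(0 9 7 8 5)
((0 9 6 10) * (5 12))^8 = (12)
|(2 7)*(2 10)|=|(2 7 10)|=3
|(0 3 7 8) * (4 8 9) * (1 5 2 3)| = 9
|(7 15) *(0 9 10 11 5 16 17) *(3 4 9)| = |(0 3 4 9 10 11 5 16 17)(7 15)| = 18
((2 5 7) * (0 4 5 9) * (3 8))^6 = (9)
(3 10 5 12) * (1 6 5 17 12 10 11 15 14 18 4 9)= (1 6 5 10 17 12 3 11 15 14 18 4 9)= [0, 6, 2, 11, 9, 10, 5, 7, 8, 1, 17, 15, 3, 13, 18, 14, 16, 12, 4]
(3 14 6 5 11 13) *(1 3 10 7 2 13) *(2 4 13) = [0, 3, 2, 14, 13, 11, 5, 4, 8, 9, 7, 1, 12, 10, 6] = (1 3 14 6 5 11)(4 13 10 7)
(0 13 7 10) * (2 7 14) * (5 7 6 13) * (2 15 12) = (0 5 7 10)(2 6 13 14 15 12) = [5, 1, 6, 3, 4, 7, 13, 10, 8, 9, 0, 11, 2, 14, 15, 12]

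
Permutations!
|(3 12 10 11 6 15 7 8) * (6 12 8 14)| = |(3 8)(6 15 7 14)(10 11 12)| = 12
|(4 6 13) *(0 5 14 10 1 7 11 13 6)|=9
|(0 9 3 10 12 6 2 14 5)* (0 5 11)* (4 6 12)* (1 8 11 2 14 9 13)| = 35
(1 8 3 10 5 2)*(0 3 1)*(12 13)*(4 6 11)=[3, 8, 0, 10, 6, 2, 11, 7, 1, 9, 5, 4, 13, 12]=(0 3 10 5 2)(1 8)(4 6 11)(12 13)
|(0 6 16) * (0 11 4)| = |(0 6 16 11 4)| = 5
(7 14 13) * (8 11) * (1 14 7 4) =(1 14 13 4)(8 11) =[0, 14, 2, 3, 1, 5, 6, 7, 11, 9, 10, 8, 12, 4, 13]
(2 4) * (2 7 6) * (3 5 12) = (2 4 7 6)(3 5 12) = [0, 1, 4, 5, 7, 12, 2, 6, 8, 9, 10, 11, 3]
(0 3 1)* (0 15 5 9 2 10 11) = (0 3 1 15 5 9 2 10 11) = [3, 15, 10, 1, 4, 9, 6, 7, 8, 2, 11, 0, 12, 13, 14, 5]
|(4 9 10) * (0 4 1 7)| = 6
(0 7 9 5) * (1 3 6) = (0 7 9 5)(1 3 6) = [7, 3, 2, 6, 4, 0, 1, 9, 8, 5]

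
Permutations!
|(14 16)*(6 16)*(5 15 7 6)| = 6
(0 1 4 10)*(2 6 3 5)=(0 1 4 10)(2 6 3 5)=[1, 4, 6, 5, 10, 2, 3, 7, 8, 9, 0]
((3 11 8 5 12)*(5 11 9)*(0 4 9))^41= ((0 4 9 5 12 3)(8 11))^41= (0 3 12 5 9 4)(8 11)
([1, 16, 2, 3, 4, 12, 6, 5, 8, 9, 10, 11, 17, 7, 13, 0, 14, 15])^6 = [5, 12, 2, 3, 4, 16, 6, 1, 8, 9, 10, 11, 14, 0, 15, 7, 17, 13]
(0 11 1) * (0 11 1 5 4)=(0 1 11 5 4)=[1, 11, 2, 3, 0, 4, 6, 7, 8, 9, 10, 5]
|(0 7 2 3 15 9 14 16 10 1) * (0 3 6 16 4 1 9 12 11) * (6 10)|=|(0 7 2 10 9 14 4 1 3 15 12 11)(6 16)|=12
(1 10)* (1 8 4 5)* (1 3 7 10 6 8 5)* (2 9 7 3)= (1 6 8 4)(2 9 7 10 5)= [0, 6, 9, 3, 1, 2, 8, 10, 4, 7, 5]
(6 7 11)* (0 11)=(0 11 6 7)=[11, 1, 2, 3, 4, 5, 7, 0, 8, 9, 10, 6]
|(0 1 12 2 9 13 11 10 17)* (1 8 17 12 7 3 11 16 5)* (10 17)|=14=|(0 8 10 12 2 9 13 16 5 1 7 3 11 17)|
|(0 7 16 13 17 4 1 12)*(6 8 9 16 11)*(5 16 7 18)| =|(0 18 5 16 13 17 4 1 12)(6 8 9 7 11)| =45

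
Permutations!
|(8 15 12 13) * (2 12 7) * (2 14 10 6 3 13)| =8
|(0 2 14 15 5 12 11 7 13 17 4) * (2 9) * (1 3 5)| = 14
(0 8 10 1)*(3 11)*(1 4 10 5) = [8, 0, 2, 11, 10, 1, 6, 7, 5, 9, 4, 3] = (0 8 5 1)(3 11)(4 10)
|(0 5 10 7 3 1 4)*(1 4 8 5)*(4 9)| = 9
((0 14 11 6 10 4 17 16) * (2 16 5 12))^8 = (0 12 4 11 16 5 10 14 2 17 6)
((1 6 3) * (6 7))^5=(1 7 6 3)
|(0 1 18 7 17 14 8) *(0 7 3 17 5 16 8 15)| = |(0 1 18 3 17 14 15)(5 16 8 7)| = 28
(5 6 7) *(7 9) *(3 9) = (3 9 7 5 6) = [0, 1, 2, 9, 4, 6, 3, 5, 8, 7]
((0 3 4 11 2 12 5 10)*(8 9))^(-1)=(0 10 5 12 2 11 4 3)(8 9)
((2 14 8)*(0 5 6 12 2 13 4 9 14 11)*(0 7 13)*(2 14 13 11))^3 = (0 12)(5 14)(6 8)(7 11)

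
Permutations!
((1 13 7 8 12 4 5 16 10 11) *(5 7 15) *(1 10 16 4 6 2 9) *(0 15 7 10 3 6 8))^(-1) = (16)(0 7 13 1 9 2 6 3 11 10 4 5 15)(8 12)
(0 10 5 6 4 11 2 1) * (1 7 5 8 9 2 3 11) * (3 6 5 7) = [10, 0, 3, 11, 1, 5, 4, 7, 9, 2, 8, 6] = (0 10 8 9 2 3 11 6 4 1)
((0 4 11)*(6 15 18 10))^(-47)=(0 4 11)(6 15 18 10)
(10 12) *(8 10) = (8 10 12) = [0, 1, 2, 3, 4, 5, 6, 7, 10, 9, 12, 11, 8]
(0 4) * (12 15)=(0 4)(12 15)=[4, 1, 2, 3, 0, 5, 6, 7, 8, 9, 10, 11, 15, 13, 14, 12]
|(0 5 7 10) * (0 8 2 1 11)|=8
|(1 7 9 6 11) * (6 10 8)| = 7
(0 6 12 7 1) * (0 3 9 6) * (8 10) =(1 3 9 6 12 7)(8 10) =[0, 3, 2, 9, 4, 5, 12, 1, 10, 6, 8, 11, 7]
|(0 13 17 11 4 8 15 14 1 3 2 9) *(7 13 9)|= |(0 9)(1 3 2 7 13 17 11 4 8 15 14)|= 22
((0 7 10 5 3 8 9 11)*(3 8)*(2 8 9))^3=(0 5)(2 8)(7 9)(10 11)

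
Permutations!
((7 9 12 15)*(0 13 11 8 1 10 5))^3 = ((0 13 11 8 1 10 5)(7 9 12 15))^3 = (0 8 5 11 10 13 1)(7 15 12 9)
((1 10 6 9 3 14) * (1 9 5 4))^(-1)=(1 4 5 6 10)(3 9 14)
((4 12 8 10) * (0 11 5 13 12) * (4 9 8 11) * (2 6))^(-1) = (0 4)(2 6)(5 11 12 13)(8 9 10)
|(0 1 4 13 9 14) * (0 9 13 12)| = 4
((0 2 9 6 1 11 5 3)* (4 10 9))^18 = ((0 2 4 10 9 6 1 11 5 3))^18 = (0 5 1 9 4)(2 3 11 6 10)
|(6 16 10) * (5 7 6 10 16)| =|(16)(5 7 6)| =3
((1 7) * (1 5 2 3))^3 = (1 2 7 3 5)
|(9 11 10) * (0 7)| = |(0 7)(9 11 10)| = 6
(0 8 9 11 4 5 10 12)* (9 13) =(0 8 13 9 11 4 5 10 12) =[8, 1, 2, 3, 5, 10, 6, 7, 13, 11, 12, 4, 0, 9]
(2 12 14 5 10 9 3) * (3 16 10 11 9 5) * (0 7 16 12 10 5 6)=(0 7 16 5 11 9 12 14 3 2 10 6)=[7, 1, 10, 2, 4, 11, 0, 16, 8, 12, 6, 9, 14, 13, 3, 15, 5]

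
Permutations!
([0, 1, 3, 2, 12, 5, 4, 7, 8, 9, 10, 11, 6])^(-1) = (2 3)(4 6 12)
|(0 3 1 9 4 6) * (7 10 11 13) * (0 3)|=20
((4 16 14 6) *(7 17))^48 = (17)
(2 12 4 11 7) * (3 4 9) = [0, 1, 12, 4, 11, 5, 6, 2, 8, 3, 10, 7, 9] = (2 12 9 3 4 11 7)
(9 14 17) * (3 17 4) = [0, 1, 2, 17, 3, 5, 6, 7, 8, 14, 10, 11, 12, 13, 4, 15, 16, 9] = (3 17 9 14 4)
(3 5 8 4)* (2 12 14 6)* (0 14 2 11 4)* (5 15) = (0 14 6 11 4 3 15 5 8)(2 12) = [14, 1, 12, 15, 3, 8, 11, 7, 0, 9, 10, 4, 2, 13, 6, 5]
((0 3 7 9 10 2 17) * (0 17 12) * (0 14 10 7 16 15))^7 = ((17)(0 3 16 15)(2 12 14 10)(7 9))^7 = (17)(0 15 16 3)(2 10 14 12)(7 9)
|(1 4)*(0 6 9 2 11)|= 10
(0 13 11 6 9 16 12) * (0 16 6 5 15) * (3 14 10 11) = (0 13 3 14 10 11 5 15)(6 9)(12 16) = [13, 1, 2, 14, 4, 15, 9, 7, 8, 6, 11, 5, 16, 3, 10, 0, 12]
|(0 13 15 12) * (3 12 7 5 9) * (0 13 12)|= 8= |(0 12 13 15 7 5 9 3)|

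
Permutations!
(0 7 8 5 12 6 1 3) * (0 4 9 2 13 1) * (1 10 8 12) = (0 7 12 6)(1 3 4 9 2 13 10 8 5) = [7, 3, 13, 4, 9, 1, 0, 12, 5, 2, 8, 11, 6, 10]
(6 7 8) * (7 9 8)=(6 9 8)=[0, 1, 2, 3, 4, 5, 9, 7, 6, 8]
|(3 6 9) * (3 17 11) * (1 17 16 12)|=|(1 17 11 3 6 9 16 12)|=8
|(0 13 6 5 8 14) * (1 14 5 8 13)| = 12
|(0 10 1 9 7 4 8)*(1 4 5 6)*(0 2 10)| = 20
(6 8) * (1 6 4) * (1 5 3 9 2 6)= (2 6 8 4 5 3 9)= [0, 1, 6, 9, 5, 3, 8, 7, 4, 2]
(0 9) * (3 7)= (0 9)(3 7)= [9, 1, 2, 7, 4, 5, 6, 3, 8, 0]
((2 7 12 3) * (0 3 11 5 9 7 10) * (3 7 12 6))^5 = (0 10 2 3 6 7)(5 9 12 11)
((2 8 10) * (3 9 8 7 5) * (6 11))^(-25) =(2 3 10 5 8 7 9)(6 11)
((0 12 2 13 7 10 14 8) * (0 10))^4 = (0 7 13 2 12)(8 10 14)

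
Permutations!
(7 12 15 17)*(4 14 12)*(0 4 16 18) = (0 4 14 12 15 17 7 16 18) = [4, 1, 2, 3, 14, 5, 6, 16, 8, 9, 10, 11, 15, 13, 12, 17, 18, 7, 0]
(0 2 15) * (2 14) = (0 14 2 15) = [14, 1, 15, 3, 4, 5, 6, 7, 8, 9, 10, 11, 12, 13, 2, 0]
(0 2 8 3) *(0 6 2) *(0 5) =(0 5)(2 8 3 6) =[5, 1, 8, 6, 4, 0, 2, 7, 3]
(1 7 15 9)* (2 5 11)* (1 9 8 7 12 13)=[0, 12, 5, 3, 4, 11, 6, 15, 7, 9, 10, 2, 13, 1, 14, 8]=(1 12 13)(2 5 11)(7 15 8)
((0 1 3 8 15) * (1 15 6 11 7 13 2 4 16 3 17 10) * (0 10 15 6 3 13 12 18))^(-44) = ((0 6 11 7 12 18)(1 17 15 10)(2 4 16 13)(3 8))^(-44) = (0 12 11)(6 18 7)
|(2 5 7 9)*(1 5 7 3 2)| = |(1 5 3 2 7 9)| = 6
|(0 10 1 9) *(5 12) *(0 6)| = 10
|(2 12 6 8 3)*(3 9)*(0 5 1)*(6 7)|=21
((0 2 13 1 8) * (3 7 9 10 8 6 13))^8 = ((0 2 3 7 9 10 8)(1 6 13))^8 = (0 2 3 7 9 10 8)(1 13 6)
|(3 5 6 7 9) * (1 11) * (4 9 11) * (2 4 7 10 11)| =10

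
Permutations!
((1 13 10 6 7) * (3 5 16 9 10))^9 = ((1 13 3 5 16 9 10 6 7))^9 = (16)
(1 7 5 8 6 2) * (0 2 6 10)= (0 2 1 7 5 8 10)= [2, 7, 1, 3, 4, 8, 6, 5, 10, 9, 0]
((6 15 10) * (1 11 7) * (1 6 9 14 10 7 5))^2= ((1 11 5)(6 15 7)(9 14 10))^2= (1 5 11)(6 7 15)(9 10 14)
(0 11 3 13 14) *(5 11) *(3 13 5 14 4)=[14, 1, 2, 5, 3, 11, 6, 7, 8, 9, 10, 13, 12, 4, 0]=(0 14)(3 5 11 13 4)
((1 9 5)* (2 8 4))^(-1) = ((1 9 5)(2 8 4))^(-1) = (1 5 9)(2 4 8)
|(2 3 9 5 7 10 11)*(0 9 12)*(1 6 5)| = |(0 9 1 6 5 7 10 11 2 3 12)| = 11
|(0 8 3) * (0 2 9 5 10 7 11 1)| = 10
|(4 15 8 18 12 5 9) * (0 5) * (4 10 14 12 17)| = 30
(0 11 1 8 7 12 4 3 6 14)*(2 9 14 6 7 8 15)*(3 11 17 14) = [17, 15, 9, 7, 11, 5, 6, 12, 8, 3, 10, 1, 4, 13, 0, 2, 16, 14] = (0 17 14)(1 15 2 9 3 7 12 4 11)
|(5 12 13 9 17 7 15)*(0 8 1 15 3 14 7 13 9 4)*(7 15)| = |(0 8 1 7 3 14 15 5 12 9 17 13 4)| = 13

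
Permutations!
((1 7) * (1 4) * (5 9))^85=(1 7 4)(5 9)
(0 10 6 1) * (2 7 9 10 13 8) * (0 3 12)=(0 13 8 2 7 9 10 6 1 3 12)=[13, 3, 7, 12, 4, 5, 1, 9, 2, 10, 6, 11, 0, 8]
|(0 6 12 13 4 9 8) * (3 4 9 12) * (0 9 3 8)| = |(0 6 8 9)(3 4 12 13)| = 4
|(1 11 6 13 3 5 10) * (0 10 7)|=|(0 10 1 11 6 13 3 5 7)|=9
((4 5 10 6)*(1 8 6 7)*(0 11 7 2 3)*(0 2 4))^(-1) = (0 6 8 1 7 11)(2 3)(4 10 5) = ((0 11 7 1 8 6)(2 3)(4 5 10))^(-1)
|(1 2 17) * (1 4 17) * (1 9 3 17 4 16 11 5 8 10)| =10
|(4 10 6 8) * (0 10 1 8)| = 3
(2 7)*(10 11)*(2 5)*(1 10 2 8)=(1 10 11 2 7 5 8)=[0, 10, 7, 3, 4, 8, 6, 5, 1, 9, 11, 2]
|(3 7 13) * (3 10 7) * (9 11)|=|(7 13 10)(9 11)|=6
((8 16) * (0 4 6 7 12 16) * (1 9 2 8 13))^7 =((0 4 6 7 12 16 13 1 9 2 8))^7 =(0 1 7 8 13 6 2 16 4 9 12)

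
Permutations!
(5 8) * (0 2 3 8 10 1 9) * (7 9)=(0 2 3 8 5 10 1 7 9)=[2, 7, 3, 8, 4, 10, 6, 9, 5, 0, 1]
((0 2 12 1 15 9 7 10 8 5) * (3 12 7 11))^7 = (0 2 7 10 8 5)(1 15 9 11 3 12)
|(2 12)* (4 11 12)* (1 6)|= |(1 6)(2 4 11 12)|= 4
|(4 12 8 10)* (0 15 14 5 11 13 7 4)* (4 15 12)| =|(0 12 8 10)(5 11 13 7 15 14)| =12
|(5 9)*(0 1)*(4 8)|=|(0 1)(4 8)(5 9)|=2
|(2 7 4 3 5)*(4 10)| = 6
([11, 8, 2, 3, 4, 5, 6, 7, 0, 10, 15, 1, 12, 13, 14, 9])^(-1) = (0 8 1 11)(9 15 10)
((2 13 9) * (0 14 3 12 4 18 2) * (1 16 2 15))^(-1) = ((0 14 3 12 4 18 15 1 16 2 13 9))^(-1) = (0 9 13 2 16 1 15 18 4 12 3 14)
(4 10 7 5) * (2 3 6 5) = (2 3 6 5 4 10 7) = [0, 1, 3, 6, 10, 4, 5, 2, 8, 9, 7]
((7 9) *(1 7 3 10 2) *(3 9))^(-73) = (1 3 2 7 10)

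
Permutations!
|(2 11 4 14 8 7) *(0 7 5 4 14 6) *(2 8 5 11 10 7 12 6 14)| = |(0 12 6)(2 10 7 8 11)(4 14 5)| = 15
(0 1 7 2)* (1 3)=(0 3 1 7 2)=[3, 7, 0, 1, 4, 5, 6, 2]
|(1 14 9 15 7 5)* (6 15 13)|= 8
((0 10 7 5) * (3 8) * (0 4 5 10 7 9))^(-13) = ((0 7 10 9)(3 8)(4 5))^(-13) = (0 9 10 7)(3 8)(4 5)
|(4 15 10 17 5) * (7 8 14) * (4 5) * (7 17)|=|(4 15 10 7 8 14 17)|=7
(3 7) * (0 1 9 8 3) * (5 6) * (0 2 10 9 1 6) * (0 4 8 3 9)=(0 6 5 4 8 9 3 7 2 10)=[6, 1, 10, 7, 8, 4, 5, 2, 9, 3, 0]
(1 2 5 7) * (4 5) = (1 2 4 5 7) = [0, 2, 4, 3, 5, 7, 6, 1]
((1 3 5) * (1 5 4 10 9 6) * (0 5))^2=(1 4 9)(3 10 6)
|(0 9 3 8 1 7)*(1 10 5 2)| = 9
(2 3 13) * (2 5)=[0, 1, 3, 13, 4, 2, 6, 7, 8, 9, 10, 11, 12, 5]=(2 3 13 5)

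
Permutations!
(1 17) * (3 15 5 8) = (1 17)(3 15 5 8) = [0, 17, 2, 15, 4, 8, 6, 7, 3, 9, 10, 11, 12, 13, 14, 5, 16, 1]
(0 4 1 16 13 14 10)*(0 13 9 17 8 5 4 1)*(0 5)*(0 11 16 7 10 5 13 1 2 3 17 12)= (0 2 3 17 8 11 16 9 12)(1 7 10)(4 13 14 5)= [2, 7, 3, 17, 13, 4, 6, 10, 11, 12, 1, 16, 0, 14, 5, 15, 9, 8]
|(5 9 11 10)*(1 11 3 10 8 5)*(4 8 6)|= 9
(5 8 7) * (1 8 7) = (1 8)(5 7) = [0, 8, 2, 3, 4, 7, 6, 5, 1]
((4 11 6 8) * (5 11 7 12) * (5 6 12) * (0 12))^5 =((0 12 6 8 4 7 5 11))^5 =(0 7 6 11 4 12 5 8)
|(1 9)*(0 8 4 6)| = |(0 8 4 6)(1 9)| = 4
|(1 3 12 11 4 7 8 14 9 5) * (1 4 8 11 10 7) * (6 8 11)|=11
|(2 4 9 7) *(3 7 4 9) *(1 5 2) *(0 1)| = 8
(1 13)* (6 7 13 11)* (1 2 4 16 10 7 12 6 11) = (2 4 16 10 7 13)(6 12) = [0, 1, 4, 3, 16, 5, 12, 13, 8, 9, 7, 11, 6, 2, 14, 15, 10]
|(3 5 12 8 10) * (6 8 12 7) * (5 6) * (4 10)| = 10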